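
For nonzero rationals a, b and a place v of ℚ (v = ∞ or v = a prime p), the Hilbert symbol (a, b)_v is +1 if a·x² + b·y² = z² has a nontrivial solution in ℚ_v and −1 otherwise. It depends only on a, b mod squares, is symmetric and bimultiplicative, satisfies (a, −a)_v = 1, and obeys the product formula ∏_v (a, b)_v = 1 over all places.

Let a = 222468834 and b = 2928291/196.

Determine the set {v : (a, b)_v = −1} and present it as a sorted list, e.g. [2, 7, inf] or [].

(a, b) ≡ (420546, 2139) mod (ℚ^×)²; places V = {2, 3, 7, 17, 19, 23, 31, 37, ∞}.
(a,b)_37: α=0, u≡7; β=2, v≡33 (mod 37); (7|37)=+1, (33|37)=+1; sign (−1)^0·+1^2·+1^0 = +1.
(a,b)_3: α=1, u≡1; β=1, v≡2 (mod 3); (1|3)=+1, (2|3)=-1; sign (−1)^1·+1^1·-1^1 = +1.
(a,b)_19: α=1, u≡3; β=0, v≡5 (mod 19); (3|19)=-1, (5|19)=+1; sign (−1)^0·-1^0·+1^1 = +1.
(a,b)_∞: sgn(420546)=+, sgn(2139)=+, so +1.
(a,b)_17: α=1, u≡6; β=0, v≡14 (mod 17); (6|17)=-1, (14|17)=-1; sign (−1)^0·-1^0·-1^1 = -1.
(a,b)_23: α=2, u≡14; β=1, v≡1 (mod 23); (14|23)=-1, (1|23)=+1; sign (−1)^0·-1^1·+1^2 = -1.
(a,b)_31: α=1, u≡7; β=1, v≡19 (mod 31); (7|31)=+1, (19|31)=+1; sign (−1)^1·+1^1·+1^1 = -1.
(a,b)_7: α=1, u≡2; β=-2, v≡4 (mod 7); (2|7)=+1, (4|7)=+1; sign (−1)^0·+1^-2·+1^1 = +1.
(a,b)_2: α=1, β=-2; u≡1, v≡3 (mod 8); ε(u)ε(v)=0·1, αω(v)=1·1, βω(u)=-2·0; sum ≡ 1  ⇒  -1.
(420546, 2139 / ℚ) ramifies at {2, 17, 23, 31}: a division algebra.

[2, 17, 23, 31]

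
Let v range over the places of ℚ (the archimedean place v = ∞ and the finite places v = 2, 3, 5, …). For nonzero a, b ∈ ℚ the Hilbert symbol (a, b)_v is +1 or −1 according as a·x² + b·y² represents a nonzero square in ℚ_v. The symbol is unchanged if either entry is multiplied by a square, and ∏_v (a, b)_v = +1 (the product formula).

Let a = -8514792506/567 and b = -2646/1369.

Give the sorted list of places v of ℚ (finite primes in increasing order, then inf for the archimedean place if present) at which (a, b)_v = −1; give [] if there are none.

[19, 41, 47, inf]

Mod squares: a ≡ -512582, b ≡ -6. Check v ∈ {∞, 2, 3, 7, 11, 19, 31, 37, 41, 47}.
v=2: v_2(a)=1, v_2(b)=1; units ≡ 5, 5 (mod 8); ε·ε+αω+βω = 0·0+1·1+1·1 ≡ 0  ⇒  (a,b)_2 = +1.
v=19: a=19^1·(≡18), b=19^0·(≡14) mod 19; (18|19)=-1, (14|19)=-1; (−1)^{1·0·9}·(-1)^0·(-1)^1 = -1.
v=7: a=7^-1·(≡1), b=7^2·(≡4) mod 7; (1|7)=+1, (4|7)=+1; (−1)^{-1·2·3}·(+1)^2·(+1)^-1 = +1.
v=∞: -512582 < 0 and -6 < 0  ⇒  (a,b)_∞ = -1.
v=3: a=3^-4·(≡1), b=3^3·(≡1) mod 3; (1|3)=+1, (1|3)=+1; (−1)^{-4·3·1}·(+1)^3·(+1)^-4 = +1.
v=47: a=47^1·(≡40), b=47^0·(≡29) mod 47; (40|47)=-1, (29|47)=-1; (−1)^{1·0·23}·(-1)^0·(-1)^1 = -1.
v=11: a=11^2·(≡8), b=11^0·(≡1) mod 11; (8|11)=-1, (1|11)=+1; (−1)^{2·0·5}·(-1)^0·(+1)^2 = +1.
v=31: a=31^2·(≡22), b=31^0·(≡4) mod 31; (22|31)=-1, (4|31)=+1; (−1)^{2·0·15}·(-1)^0·(+1)^2 = +1.
v=41: a=41^1·(≡34), b=41^0·(≡14) mod 41; (34|41)=-1, (14|41)=-1; (−1)^{1·0·20}·(-1)^0·(-1)^1 = -1.
v=37: a=37^0·(≡21), b=37^-2·(≡18) mod 37; (21|37)=+1, (18|37)=-1; (−1)^{0·-2·18}·(+1)^-2·(-1)^0 = +1.
Ram(-512582, -6) = {19, 41, 47, ∞}; no ℚ_19-point on the conic.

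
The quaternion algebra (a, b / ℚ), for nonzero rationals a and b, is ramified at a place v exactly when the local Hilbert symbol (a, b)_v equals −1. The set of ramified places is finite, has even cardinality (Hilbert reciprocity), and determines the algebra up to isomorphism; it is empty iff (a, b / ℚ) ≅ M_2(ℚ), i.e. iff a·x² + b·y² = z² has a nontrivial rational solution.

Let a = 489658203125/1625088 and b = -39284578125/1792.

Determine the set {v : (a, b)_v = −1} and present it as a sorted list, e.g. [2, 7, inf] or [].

[7, 19]

Mod squares: a ≡ 150423, b ≡ -11571. Check v ∈ {∞, 2, 3, 5, 7, 13, 19, 23, 29}.
v=5: a=5^10·(≡2), b=5^6·(≡1) mod 5; (2|5)=-1, (1|5)=+1; (−1)^{10·6·2}·(-1)^6·(+1)^10 = +1.
v=3: a=3^-1·(≡2), b=3^3·(≡1) mod 3; (2|3)=-1, (1|3)=+1; (−1)^{-1·3·1}·(-1)^3·(+1)^-1 = +1.
v=∞: 150423 > 0 and -11571 < 0  ⇒  (a,b)_∞ = +1.
v=23: a=23^-2·(≡6), b=23^0·(≡10) mod 23; (6|23)=+1, (10|23)=-1; (−1)^{-2·0·11}·(+1)^0·(-1)^-2 = +1.
v=19: a=19^1·(≡10), b=19^1·(≡3) mod 19; (10|19)=-1, (3|19)=-1; (−1)^{1·1·9}·(-1)^1·(-1)^1 = -1.
v=29: a=29^1·(≡24), b=29^1·(≡13) mod 29; (24|29)=+1, (13|29)=+1; (−1)^{1·1·14}·(+1)^1·(+1)^1 = +1.
v=2: v_2(a)=-10, v_2(b)=-8; units ≡ 7, 5 (mod 8); ε·ε+αω+βω = 1·0+-10·1+-8·0 ≡ 0  ⇒  (a,b)_2 = +1.
v=7: a=7^1·(≡6), b=7^-1·(≡3) mod 7; (6|7)=-1, (3|7)=-1; (−1)^{1·-1·3}·(-1)^-1·(-1)^1 = -1.
v=13: a=13^1·(≡3), b=13^2·(≡4) mod 13; (3|13)=+1, (4|13)=+1; (−1)^{1·2·6}·(+1)^2·(+1)^1 = +1.
Ram(150423, -11571) = {7, 19}; no ℚ_7-point on the conic.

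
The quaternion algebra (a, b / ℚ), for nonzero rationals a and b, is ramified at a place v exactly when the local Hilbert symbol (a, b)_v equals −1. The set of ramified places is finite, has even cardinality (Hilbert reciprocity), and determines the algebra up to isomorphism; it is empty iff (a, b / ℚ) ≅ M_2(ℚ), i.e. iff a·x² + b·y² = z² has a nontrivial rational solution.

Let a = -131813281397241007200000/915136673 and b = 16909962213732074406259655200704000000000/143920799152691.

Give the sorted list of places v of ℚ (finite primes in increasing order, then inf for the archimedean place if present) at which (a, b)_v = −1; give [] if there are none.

Mod squares: a ≡ -211735, b ≡ 3410. Check v ∈ {∞, 2, 3, 5, 7, 11, 13, 17, 23, 29, 31, 47, 53}.
v=31: a=31^6·(≡30), b=31^9·(≡17) mod 31; (30|31)=-1, (17|31)=-1; (−1)^{6·9·15}·(-1)^9·(-1)^6 = -1.
v=11: a=11^-2·(≡4), b=11^-3·(≡8) mod 11; (4|11)=+1, (8|11)=-1; (−1)^{-2·-3·5}·(+1)^-3·(-1)^-2 = +1.
v=3: a=3^2·(≡2), b=3^4·(≡2) mod 3; (2|3)=-1, (2|3)=-1; (−1)^{2·4·1}·(-1)^4·(-1)^2 = +1.
v=53: a=53^1·(≡30), b=53^2·(≡5) mod 53; (30|53)=-1, (5|53)=-1; (−1)^{1·2·26}·(-1)^2·(-1)^1 = -1.
v=5: a=5^5·(≡2), b=5^9·(≡3) mod 5; (2|5)=-1, (3|5)=-1; (−1)^{5·9·2}·(-1)^9·(-1)^5 = +1.
v=2: v_2(a)=8, v_2(b)=15; units ≡ 1, 1 (mod 8); ε·ε+αω+βω = 0·0+8·0+15·0 ≡ 0  ⇒  (a,b)_2 = +1.
v=17: a=17^-1·(≡10), b=17^-2·(≡7) mod 17; (10|17)=-1, (7|17)=-1; (−1)^{-1·-2·8}·(-1)^-2·(-1)^-1 = -1.
v=29: a=29^-2·(≡16), b=29^-4·(≡12) mod 29; (16|29)=+1, (12|29)=-1; (−1)^{-2·-4·14}·(+1)^-4·(-1)^-2 = +1.
v=7: a=7^2·(≡1), b=7^6·(≡4) mod 7; (1|7)=+1, (4|7)=+1; (−1)^{2·6·3}·(+1)^6·(+1)^2 = +1.
v=47: a=47^1·(≡27), b=47^2·(≡43) mod 47; (27|47)=+1, (43|47)=-1; (−1)^{1·2·23}·(+1)^2·(-1)^1 = -1.
v=∞: -211735 < 0 and 3410 > 0  ⇒  (a,b)_∞ = +1.
v=13: a=13^2·(≡12), b=13^2·(≡1) mod 13; (12|13)=+1, (1|13)=+1; (−1)^{2·2·6}·(+1)^2·(+1)^2 = +1.
v=23: a=23^-2·(≡13), b=23^-2·(≡4) mod 23; (13|23)=+1, (4|23)=+1; (−1)^{-2·-2·11}·(+1)^-2·(+1)^-2 = +1.
|Ram(-211735, 3410)| = 4, even; anisotropic at {17, 31, 47, 53}.

[17, 31, 47, 53]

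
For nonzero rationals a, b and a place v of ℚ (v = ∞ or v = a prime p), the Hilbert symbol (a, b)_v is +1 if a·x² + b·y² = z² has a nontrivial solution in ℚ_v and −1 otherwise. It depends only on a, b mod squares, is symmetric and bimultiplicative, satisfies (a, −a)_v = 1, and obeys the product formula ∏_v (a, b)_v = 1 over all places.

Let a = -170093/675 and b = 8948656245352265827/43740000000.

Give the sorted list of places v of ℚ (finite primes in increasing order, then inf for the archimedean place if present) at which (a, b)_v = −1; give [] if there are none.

[7, 17]

(a, b) ≡ (-231, 2805) mod (ℚ^×)²; places V = {2, 3, 5, 7, 11, 17, 43, 47, ∞}.
(a,b)_2: α=0, β=-8; u≡1, v≡5 (mod 8); ε(u)ε(v)=0·0, αω(v)=0·1, βω(u)=-8·0; sum ≡ 0  ⇒  +1.
(a,b)_3: α=-3, u≡1; β=-7, v≡2 (mod 3); (1|3)=+1, (2|3)=-1; sign (−1)^1·+1^-7·-1^-3 = +1.
(a,b)_43: α=0, u≡22; β=2, v≡25 (mod 43); (22|43)=-1, (25|43)=+1; sign (−1)^0·-1^2·+1^0 = +1.
(a,b)_∞: sgn(-231)=−, sgn(2805)=+, so +1.
(a,b)_11: α=1, u≡9; β=1, v≡8 (mod 11); (9|11)=+1, (8|11)=-1; sign (−1)^1·+1^1·-1^1 = +1.
(a,b)_7: α=1, u≡4; β=4, v≡3 (mod 7); (4|7)=+1, (3|7)=-1; sign (−1)^0·+1^4·-1^1 = -1.
(a,b)_47: α=2, u≡1; β=6, v≡42 (mod 47); (1|47)=+1, (42|47)=+1; sign (−1)^0·+1^6·+1^2 = +1.
(a,b)_5: α=-2, u≡1; β=-7, v≡1 (mod 5); (1|5)=+1, (1|5)=+1; sign (−1)^0·+1^-7·+1^-2 = +1.
(a,b)_17: α=0, u≡5; β=1, v≡5 (mod 17); (5|17)=-1, (5|17)=-1; sign (−1)^0·-1^1·-1^0 = -1.
|Ram(-231, 2805)| = 2, even; anisotropic at {7, 17}.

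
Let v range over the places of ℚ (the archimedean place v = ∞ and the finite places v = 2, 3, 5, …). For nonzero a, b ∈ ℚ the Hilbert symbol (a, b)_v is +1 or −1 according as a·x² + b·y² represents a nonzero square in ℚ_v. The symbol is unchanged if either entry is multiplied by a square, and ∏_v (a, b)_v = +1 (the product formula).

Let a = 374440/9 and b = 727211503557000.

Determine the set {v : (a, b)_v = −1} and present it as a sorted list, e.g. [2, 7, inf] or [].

Mod squares: a ≡ 93610, b ≡ 2530. Check v ∈ {∞, 2, 3, 5, 7, 11, 23, 37}.
v=11: a=11^1·(≡8), b=11^1·(≡10) mod 11; (8|11)=-1, (10|11)=-1; (−1)^{1·1·5}·(-1)^1·(-1)^1 = -1.
v=37: a=37^1·(≡35), b=37^2·(≡6) mod 37; (35|37)=-1, (6|37)=-1; (−1)^{1·2·18}·(-1)^2·(-1)^1 = -1.
v=2: v_2(a)=3, v_2(b)=3; units ≡ 5, 1 (mod 8); ε·ε+αω+βω = 0·0+3·0+3·1 ≡ 1  ⇒  (a,b)_2 = -1.
v=3: a=3^-2·(≡1), b=3^4·(≡1) mod 3; (1|3)=+1, (1|3)=+1; (−1)^{-2·4·1}·(+1)^4·(+1)^-2 = +1.
v=5: a=5^1·(≡2), b=5^3·(≡1) mod 5; (2|5)=-1, (1|5)=+1; (−1)^{1·3·2}·(-1)^3·(+1)^1 = -1.
v=∞: 93610 > 0 and 2530 > 0  ⇒  (a,b)_∞ = +1.
v=7: a=7^0·(≡5), b=7^2·(≡6) mod 7; (5|7)=-1, (6|7)=-1; (−1)^{0·2·3}·(-1)^2·(-1)^0 = +1.
v=23: a=23^1·(≡20), b=23^3·(≡16) mod 23; (20|23)=-1, (16|23)=+1; (−1)^{1·3·11}·(-1)^3·(+1)^1 = +1.
|Ram(93610, 2530)| = 4, even; anisotropic at {2, 5, 11, 37}.

[2, 5, 11, 37]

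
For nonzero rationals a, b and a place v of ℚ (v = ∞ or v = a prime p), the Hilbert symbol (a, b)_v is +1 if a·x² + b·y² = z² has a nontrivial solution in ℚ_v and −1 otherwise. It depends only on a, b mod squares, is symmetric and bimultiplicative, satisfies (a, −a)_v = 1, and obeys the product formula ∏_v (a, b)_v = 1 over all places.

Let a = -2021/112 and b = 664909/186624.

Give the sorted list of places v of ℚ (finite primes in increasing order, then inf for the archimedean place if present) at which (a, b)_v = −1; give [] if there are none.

(a, b) ≡ (-14147, 301) mod (ℚ^×)²; places V = {2, 3, 7, 43, 47, ∞}.
(a,b)_∞: sgn(-14147)=−, sgn(301)=+, so +1.
(a,b)_2: α=-4, β=-8; u≡5, v≡5 (mod 8); ε(u)ε(v)=0·0, αω(v)=-4·1, βω(u)=-8·1; sum ≡ 0  ⇒  +1.
(a,b)_47: α=1, u≡42; β=2, v≡13 (mod 47); (42|47)=+1, (13|47)=-1; sign (−1)^0·+1^2·-1^1 = -1.
(a,b)_43: α=1, u≡23; β=1, v≡28 (mod 43); (23|43)=+1, (28|43)=-1; sign (−1)^1·+1^1·-1^1 = +1.
(a,b)_7: α=-1, u≡1; β=1, v≡1 (mod 7); (1|7)=+1, (1|7)=+1; sign (−1)^1·+1^1·+1^-1 = -1.
(a,b)_3: α=0, u≡1; β=-6, v≡1 (mod 3); (1|3)=+1, (1|3)=+1; sign (−1)^0·+1^-6·+1^0 = +1.
Ram(-14147, 301) = {7, 47}; no ℚ_7-point on the conic.

[7, 47]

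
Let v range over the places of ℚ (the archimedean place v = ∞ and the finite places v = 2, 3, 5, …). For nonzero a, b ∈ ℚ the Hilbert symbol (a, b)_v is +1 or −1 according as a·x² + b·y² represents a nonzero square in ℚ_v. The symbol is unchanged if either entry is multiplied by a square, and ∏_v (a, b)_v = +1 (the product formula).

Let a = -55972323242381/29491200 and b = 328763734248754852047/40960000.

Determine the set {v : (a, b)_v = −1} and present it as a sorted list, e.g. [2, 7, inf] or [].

(a, b) ≡ (-4522, 247) mod (ℚ^×)²; places V = {2, 3, 5, 7, 11, 13, 17, 19, 31, ∞}.
(a,b)_11: α=0, u≡2; β=2, v≡1 (mod 11); (2|11)=-1, (1|11)=+1; sign (−1)^0·-1^2·+1^0 = +1.
(a,b)_17: α=1, u≡6; β=2, v≡8 (mod 17); (6|17)=-1, (8|17)=+1; sign (−1)^0·-1^2·+1^1 = +1.
(a,b)_∞: sgn(-4522)=−, sgn(247)=+, so +1.
(a,b)_3: α=-2, u≡2; β=14, v≡1 (mod 3); (2|3)=-1, (1|3)=+1; sign (−1)^0·-1^14·+1^-2 = +1.
(a,b)_5: α=-2, u≡3; β=-4, v≡2 (mod 5); (3|5)=-1, (2|5)=-1; sign (−1)^0·-1^-4·-1^-2 = +1.
(a,b)_13: α=4, u≡7; β=3, v≡11 (mod 13); (7|13)=-1, (11|13)=-1; sign (−1)^0·-1^3·-1^4 = -1.
(a,b)_31: α=0, u≡20; β=2, v≡27 (mod 31); (20|31)=+1, (27|31)=-1; sign (−1)^0·+1^2·-1^0 = +1.
(a,b)_7: α=5, u≡6; β=2, v≡1 (mod 7); (6|7)=-1, (1|7)=+1; sign (−1)^0·-1^2·+1^5 = +1.
(a,b)_2: α=-17, β=-16; u≡3, v≡7 (mod 8); ε(u)ε(v)=1·1, αω(v)=-17·0, βω(u)=-16·1; sum ≡ 1  ⇒  -1.
(a,b)_19: α=3, u≡11; β=1, v≡13 (mod 19); (11|19)=+1, (13|19)=-1; sign (−1)^1·+1^1·-1^3 = +1.
|Ram(-4522, 247)| = 2, even; anisotropic at {2, 13}.

[2, 13]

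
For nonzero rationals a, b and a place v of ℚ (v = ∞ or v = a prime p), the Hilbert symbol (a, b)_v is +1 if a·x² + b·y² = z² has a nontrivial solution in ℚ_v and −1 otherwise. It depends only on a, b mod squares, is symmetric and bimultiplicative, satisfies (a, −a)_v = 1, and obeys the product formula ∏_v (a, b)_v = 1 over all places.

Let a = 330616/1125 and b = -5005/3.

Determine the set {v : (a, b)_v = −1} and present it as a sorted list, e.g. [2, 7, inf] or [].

(a, b) ≡ (1430, -15015) mod (ℚ^×)²; places V = {2, 3, 5, 7, 11, 13, 17, ∞}.
(a,b)_3: α=-2, u≡2; β=-1, v≡2 (mod 3); (2|3)=-1, (2|3)=-1; sign (−1)^0·-1^-1·-1^-2 = -1.
(a,b)_11: α=1, u≡5; β=1, v≡6 (mod 11); (5|11)=+1, (6|11)=-1; sign (−1)^1·+1^1·-1^1 = +1.
(a,b)_13: α=1, u≡8; β=1, v≡6 (mod 13); (8|13)=-1, (6|13)=-1; sign (−1)^0·-1^1·-1^1 = +1.
(a,b)_7: α=0, u≡4; β=1, v≡2 (mod 7); (4|7)=+1, (2|7)=+1; sign (−1)^0·+1^1·+1^0 = +1.
(a,b)_2: α=3, β=0; u≡3, v≡1 (mod 8); ε(u)ε(v)=1·0, αω(v)=3·0, βω(u)=0·1; sum ≡ 0  ⇒  +1.
(a,b)_∞: sgn(1430)=+, sgn(-15015)=−, so +1.
(a,b)_17: α=2, u≡13; β=0, v≡9 (mod 17); (13|17)=+1, (9|17)=+1; sign (−1)^0·+1^0·+1^2 = +1.
(a,b)_5: α=-3, u≡4; β=1, v≡3 (mod 5); (4|5)=+1, (3|5)=-1; sign (−1)^0·+1^1·-1^-3 = -1.
|Ram(1430, -15015)| = 2, even; anisotropic at {3, 5}.

[3, 5]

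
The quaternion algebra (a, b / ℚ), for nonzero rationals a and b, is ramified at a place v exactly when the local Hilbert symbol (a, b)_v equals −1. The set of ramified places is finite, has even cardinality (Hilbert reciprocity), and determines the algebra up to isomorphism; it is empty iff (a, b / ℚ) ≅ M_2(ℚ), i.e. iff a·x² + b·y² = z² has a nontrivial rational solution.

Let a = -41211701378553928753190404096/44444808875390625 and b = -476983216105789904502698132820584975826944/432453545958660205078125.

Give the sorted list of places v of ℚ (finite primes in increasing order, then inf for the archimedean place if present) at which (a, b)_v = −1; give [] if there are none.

Mod squares: a ≡ -2146, b ≡ -4255. Check v ∈ {∞, 2, 3, 5, 7, 11, 13, 23, 29, 31, 37, 43}.
v=∞: -2146 < 0 and -4255 < 0  ⇒  (a,b)_∞ = -1.
v=3: a=3^-6·(≡2), b=3^-10·(≡2) mod 3; (2|3)=-1, (2|3)=-1; (−1)^{-6·-10·1}·(-1)^-10·(-1)^-6 = +1.
v=23: a=23^4·(≡6), b=23^7·(≡15) mod 23; (6|23)=+1, (15|23)=-1; (−1)^{4·7·11}·(+1)^7·(-1)^4 = +1.
v=37: a=37^3·(≡26), b=37^5·(≡21) mod 37; (26|37)=+1, (21|37)=+1; (−1)^{3·5·18}·(+1)^5·(+1)^3 = +1.
v=5: a=5^-8·(≡4), b=5^-11·(≡1) mod 5; (4|5)=+1, (1|5)=+1; (−1)^{-8·-11·2}·(+1)^-11·(+1)^-8 = +1.
v=13: a=13^-2·(≡12), b=13^-2·(≡10) mod 13; (12|13)=+1, (10|13)=+1; (−1)^{-2·-2·6}·(+1)^-2·(+1)^-2 = +1.
v=31: a=31^-4·(≡22), b=31^-6·(≡15) mod 31; (22|31)=-1, (15|31)=-1; (−1)^{-4·-6·15}·(-1)^-6·(-1)^-4 = +1.
v=29: a=29^1·(≡4), b=29^2·(≡14) mod 29; (4|29)=+1, (14|29)=-1; (−1)^{1·2·14}·(+1)^2·(-1)^1 = -1.
v=11: a=11^2·(≡6), b=11^0·(≡8) mod 11; (6|11)=-1, (8|11)=-1; (−1)^{2·0·5}·(-1)^0·(-1)^2 = +1.
v=43: a=43^6·(≡25), b=43^8·(≡5) mod 43; (25|43)=+1, (5|43)=-1; (−1)^{6·8·21}·(+1)^8·(-1)^6 = +1.
v=2: v_2(a)=17, v_2(b)=22; units ≡ 7, 1 (mod 8); ε·ε+αω+βω = 1·0+17·0+22·0 ≡ 0  ⇒  (a,b)_2 = +1.
v=7: a=7^0·(≡6), b=7^2·(≡1) mod 7; (6|7)=-1, (1|7)=+1; (−1)^{0·2·3}·(-1)^2·(+1)^0 = +1.
Ram(-2146, -4255) = {29, ∞}; no ℚ_29-point on the conic.

[29, inf]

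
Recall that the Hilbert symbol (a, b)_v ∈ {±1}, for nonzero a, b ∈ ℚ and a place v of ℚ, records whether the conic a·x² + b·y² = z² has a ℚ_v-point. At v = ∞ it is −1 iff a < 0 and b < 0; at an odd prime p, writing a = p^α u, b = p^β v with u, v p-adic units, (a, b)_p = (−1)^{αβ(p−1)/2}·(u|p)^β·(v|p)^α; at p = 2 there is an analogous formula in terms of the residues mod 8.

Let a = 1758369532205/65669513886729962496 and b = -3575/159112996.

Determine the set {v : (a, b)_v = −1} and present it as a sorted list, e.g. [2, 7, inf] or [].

(a, b) ≡ (5, -143) mod (ℚ^×)²; places V = {2, 3, 5, 7, 11, 13, 17, 29, 53, ∞}.
(a,b)_7: α=-2, u≡6; β=-2, v≡1 (mod 7); (6|7)=-1, (1|7)=+1; sign (−1)^0·-1^-2·+1^-2 = +1.
(a,b)_2: α=-10, β=-2; u≡5, v≡1 (mod 8); ε(u)ε(v)=0·0, αω(v)=-10·0, βω(u)=-2·1; sum ≡ 0  ⇒  +1.
(a,b)_5: α=1, u≡1; β=2, v≡2 (mod 5); (1|5)=+1, (2|5)=-1; sign (−1)^0·+1^2·-1^1 = -1.
(a,b)_17: α=0, u≡7; β=-2, v≡6 (mod 17); (7|17)=-1, (6|17)=-1; sign (−1)^0·-1^-2·-1^0 = +1.
(a,b)_∞: sgn(5)=+, sgn(-143)=−, so +1.
(a,b)_13: α=4, u≡5; β=1, v≡8 (mod 13); (5|13)=-1, (8|13)=-1; sign (−1)^0·-1^1·-1^4 = -1.
(a,b)_3: α=-10, u≡2; β=0, v≡1 (mod 3); (2|3)=-1, (1|3)=+1; sign (−1)^0·-1^0·+1^-10 = +1.
(a,b)_29: α=2, u≡6; β=0, v≡21 (mod 29); (6|29)=+1, (21|29)=-1; sign (−1)^0·+1^0·-1^2 = +1.
(a,b)_53: α=-6, u≡27; β=-2, v≡10 (mod 53); (27|53)=-1, (10|53)=+1; sign (−1)^0·-1^-2·+1^-6 = +1.
(a,b)_11: α=4, u≡4; β=1, v≡3 (mod 11); (4|11)=+1, (3|11)=+1; sign (−1)^0·+1^1·+1^4 = +1.
Ram(5, -143) = {5, 13}; no ℚ_5-point on the conic.

[5, 13]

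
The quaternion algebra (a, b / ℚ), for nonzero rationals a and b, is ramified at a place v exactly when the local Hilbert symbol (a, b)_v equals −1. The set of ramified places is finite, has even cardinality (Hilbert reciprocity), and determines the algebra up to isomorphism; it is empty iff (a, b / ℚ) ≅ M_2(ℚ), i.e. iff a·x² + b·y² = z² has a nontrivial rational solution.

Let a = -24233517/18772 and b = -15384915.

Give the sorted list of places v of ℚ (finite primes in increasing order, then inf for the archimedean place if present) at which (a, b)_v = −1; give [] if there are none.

[7, inf]

Mod squares: a ≡ -1001, b ≡ -35. Check v ∈ {∞, 2, 3, 5, 7, 11, 13, 17, 19}.
v=2: v_2(a)=-2, v_2(b)=0; units ≡ 7, 5 (mod 8); ε·ε+αω+βω = 1·0+-2·1+0·0 ≡ 0  ⇒  (a,b)_2 = +1.
v=13: a=13^-1·(≡4), b=13^2·(≡4) mod 13; (4|13)=+1, (4|13)=+1; (−1)^{-1·2·6}·(+1)^2·(+1)^-1 = +1.
v=∞: -1001 < 0 and -35 < 0  ⇒  (a,b)_∞ = -1.
v=7: a=7^1·(≡2), b=7^1·(≡1) mod 7; (2|7)=+1, (1|7)=+1; (−1)^{1·1·3}·(+1)^1·(+1)^1 = -1.
v=11: a=11^3·(≡7), b=11^0·(≡4) mod 11; (7|11)=-1, (4|11)=+1; (−1)^{3·0·5}·(-1)^0·(+1)^3 = +1.
v=19: a=19^-2·(≡1), b=19^0·(≡12) mod 19; (1|19)=+1, (12|19)=-1; (−1)^{-2·0·9}·(+1)^0·(-1)^-2 = +1.
v=17: a=17^2·(≡2), b=17^2·(≡9) mod 17; (2|17)=+1, (9|17)=+1; (−1)^{2·2·8}·(+1)^2·(+1)^2 = +1.
v=3: a=3^2·(≡1), b=3^2·(≡1) mod 3; (1|3)=+1, (1|3)=+1; (−1)^{2·2·1}·(+1)^2·(+1)^2 = +1.
v=5: a=5^0·(≡4), b=5^1·(≡2) mod 5; (4|5)=+1, (2|5)=-1; (−1)^{0·1·2}·(+1)^1·(-1)^0 = +1.
(-1001, -35 / ℚ) ramifies at {7, ∞}: a division algebra.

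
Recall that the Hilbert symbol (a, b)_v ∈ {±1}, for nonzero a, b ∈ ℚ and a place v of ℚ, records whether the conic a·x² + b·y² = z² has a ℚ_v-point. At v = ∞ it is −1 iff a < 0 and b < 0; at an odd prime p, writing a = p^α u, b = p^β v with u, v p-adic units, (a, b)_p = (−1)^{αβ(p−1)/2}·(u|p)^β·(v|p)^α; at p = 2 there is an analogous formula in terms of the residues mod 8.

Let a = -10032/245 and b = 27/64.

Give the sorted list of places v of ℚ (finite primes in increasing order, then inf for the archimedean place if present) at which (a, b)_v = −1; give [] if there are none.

[5, 19]

(a, b) ≡ (-3135, 3) mod (ℚ^×)²; places V = {2, 3, 5, 7, 11, 19, ∞}.
(a,b)_3: α=1, u≡2; β=3, v≡1 (mod 3); (2|3)=-1, (1|3)=+1; sign (−1)^1·-1^3·+1^1 = +1.
(a,b)_11: α=1, u≡4; β=0, v≡3 (mod 11); (4|11)=+1, (3|11)=+1; sign (−1)^0·+1^0·+1^1 = +1.
(a,b)_∞: sgn(-3135)=−, sgn(3)=+, so +1.
(a,b)_7: α=-2, u≡4; β=0, v≡6 (mod 7); (4|7)=+1, (6|7)=-1; sign (−1)^0·+1^0·-1^-2 = +1.
(a,b)_2: α=4, β=-6; u≡1, v≡3 (mod 8); ε(u)ε(v)=0·1, αω(v)=4·1, βω(u)=-6·0; sum ≡ 0  ⇒  +1.
(a,b)_19: α=1, u≡17; β=0, v≡12 (mod 19); (17|19)=+1, (12|19)=-1; sign (−1)^0·+1^0·-1^1 = -1.
(a,b)_5: α=-1, u≡2; β=0, v≡3 (mod 5); (2|5)=-1, (3|5)=-1; sign (−1)^0·-1^0·-1^-1 = -1.
(-3135, 3 / ℚ) ramifies at {5, 19}: a division algebra.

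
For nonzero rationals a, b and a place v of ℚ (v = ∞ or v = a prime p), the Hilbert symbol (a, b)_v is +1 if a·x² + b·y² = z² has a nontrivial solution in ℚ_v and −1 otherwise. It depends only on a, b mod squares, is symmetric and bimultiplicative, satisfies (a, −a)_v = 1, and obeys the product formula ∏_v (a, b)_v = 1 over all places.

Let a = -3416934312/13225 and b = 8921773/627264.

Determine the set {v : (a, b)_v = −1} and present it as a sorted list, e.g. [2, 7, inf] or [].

[2, 7, 17, 37]

Mod squares: a ≡ -262922, b ≡ 133. Check v ∈ {∞, 2, 3, 5, 7, 11, 17, 19, 23, 37}.
v=5: a=5^-2·(≡2), b=5^0·(≡2) mod 5; (2|5)=-1, (2|5)=-1; (−1)^{-2·0·2}·(-1)^0·(-1)^-2 = +1.
v=17: a=17^1·(≡2), b=17^0·(≡7) mod 17; (2|17)=+1, (7|17)=-1; (−1)^{1·0·8}·(+1)^0·(-1)^1 = -1.
v=19: a=19^3·(≡12), b=19^1·(≡9) mod 19; (12|19)=-1, (9|19)=+1; (−1)^{3·1·9}·(-1)^1·(+1)^3 = +1.
v=7: a=7^0·(≡3), b=7^3·(≡6) mod 7; (3|7)=-1, (6|7)=-1; (−1)^{0·3·3}·(-1)^3·(-1)^0 = -1.
v=37: a=37^1·(≡22), b=37^2·(≡14) mod 37; (22|37)=-1, (14|37)=-1; (−1)^{1·2·18}·(-1)^2·(-1)^1 = -1.
v=2: v_2(a)=3, v_2(b)=-6; units ≡ 3, 5 (mod 8); ε·ε+αω+βω = 1·0+3·1+-6·1 ≡ 1  ⇒  (a,b)_2 = -1.
v=11: a=11^1·(≡9), b=11^-2·(≡1) mod 11; (9|11)=+1, (1|11)=+1; (−1)^{1·-2·5}·(+1)^-2·(+1)^1 = +1.
v=3: a=3^2·(≡1), b=3^-4·(≡1) mod 3; (1|3)=+1, (1|3)=+1; (−1)^{2·-4·1}·(+1)^-4·(+1)^2 = +1.
v=23: a=23^-2·(≡7), b=23^0·(≡12) mod 23; (7|23)=-1, (12|23)=+1; (−1)^{-2·0·11}·(-1)^0·(+1)^-2 = +1.
v=∞: -262922 < 0 and 133 > 0  ⇒  (a,b)_∞ = +1.
|Ram(-262922, 133)| = 4, even; anisotropic at {2, 7, 17, 37}.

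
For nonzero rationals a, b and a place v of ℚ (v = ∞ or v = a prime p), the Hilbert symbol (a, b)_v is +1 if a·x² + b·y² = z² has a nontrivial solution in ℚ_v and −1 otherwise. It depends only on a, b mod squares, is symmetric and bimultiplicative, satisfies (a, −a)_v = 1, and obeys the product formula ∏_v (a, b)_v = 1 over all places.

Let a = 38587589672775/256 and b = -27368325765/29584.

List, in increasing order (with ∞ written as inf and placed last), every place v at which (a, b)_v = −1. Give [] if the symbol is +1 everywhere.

Mod squares: a ≡ 159, b ≡ -165. Check v ∈ {∞, 2, 3, 5, 11, 13, 43, 53}.
v=∞: 159 > 0 and -165 < 0  ⇒  (a,b)_∞ = +1.
v=5: a=5^2·(≡1), b=5^1·(≡3) mod 5; (1|5)=+1, (3|5)=-1; (−1)^{2·1·2}·(+1)^1·(-1)^2 = +1.
v=11: a=11^2·(≡1), b=11^1·(≡10) mod 11; (1|11)=+1, (10|11)=-1; (−1)^{2·1·5}·(+1)^1·(-1)^2 = +1.
v=2: v_2(a)=-8, v_2(b)=-4; units ≡ 7, 3 (mod 8); ε·ε+αω+βω = 1·1+-8·1+-4·0 ≡ 1  ⇒  (a,b)_2 = -1.
v=13: a=13^4·(≡3), b=13^0·(≡10) mod 13; (3|13)=+1, (10|13)=+1; (−1)^{4·0·6}·(+1)^0·(+1)^4 = +1.
v=53: a=53^3·(≡8), b=53^2·(≡17) mod 53; (8|53)=-1, (17|53)=+1; (−1)^{3·2·26}·(-1)^2·(+1)^3 = +1.
v=43: a=43^0·(≡30), b=43^-2·(≡29) mod 43; (30|43)=-1, (29|43)=-1; (−1)^{0·-2·21}·(-1)^-2·(-1)^0 = +1.
v=3: a=3^1·(≡2), b=3^11·(≡2) mod 3; (2|3)=-1, (2|3)=-1; (−1)^{1·11·1}·(-1)^11·(-1)^1 = -1.
(159, -165 / ℚ) ramifies at {2, 3}: a division algebra.

[2, 3]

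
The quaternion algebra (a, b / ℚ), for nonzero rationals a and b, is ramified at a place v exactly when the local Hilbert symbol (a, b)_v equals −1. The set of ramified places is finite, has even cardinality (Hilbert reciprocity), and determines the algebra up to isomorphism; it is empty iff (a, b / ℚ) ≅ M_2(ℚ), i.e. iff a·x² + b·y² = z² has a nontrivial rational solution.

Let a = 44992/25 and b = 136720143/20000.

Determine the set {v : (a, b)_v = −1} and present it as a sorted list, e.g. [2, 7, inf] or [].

Mod squares: a ≡ 703, b ≡ 1406. Check v ∈ {∞, 2, 3, 5, 7, 19, 37}.
v=5: a=5^-2·(≡2), b=5^-4·(≡4) mod 5; (2|5)=-1, (4|5)=+1; (−1)^{-2·-4·2}·(-1)^-4·(+1)^-2 = +1.
v=2: v_2(a)=6, v_2(b)=-5; units ≡ 7, 7 (mod 8); ε·ε+αω+βω = 1·1+6·0+-5·0 ≡ 1  ⇒  (a,b)_2 = -1.
v=∞: 703 > 0 and 1406 > 0  ⇒  (a,b)_∞ = +1.
v=7: a=7^0·(≡6), b=7^4·(≡5) mod 7; (6|7)=-1, (5|7)=-1; (−1)^{0·4·3}·(-1)^4·(-1)^0 = +1.
v=19: a=19^1·(≡2), b=19^1·(≡5) mod 19; (2|19)=-1, (5|19)=+1; (−1)^{1·1·9}·(-1)^1·(+1)^1 = +1.
v=37: a=37^1·(≡22), b=37^1·(≡3) mod 37; (22|37)=-1, (3|37)=+1; (−1)^{1·1·18}·(-1)^1·(+1)^1 = -1.
v=3: a=3^0·(≡1), b=3^4·(≡2) mod 3; (1|3)=+1, (2|3)=-1; (−1)^{0·4·1}·(+1)^4·(-1)^0 = +1.
|Ram(703, 1406)| = 2, even; anisotropic at {2, 37}.

[2, 37]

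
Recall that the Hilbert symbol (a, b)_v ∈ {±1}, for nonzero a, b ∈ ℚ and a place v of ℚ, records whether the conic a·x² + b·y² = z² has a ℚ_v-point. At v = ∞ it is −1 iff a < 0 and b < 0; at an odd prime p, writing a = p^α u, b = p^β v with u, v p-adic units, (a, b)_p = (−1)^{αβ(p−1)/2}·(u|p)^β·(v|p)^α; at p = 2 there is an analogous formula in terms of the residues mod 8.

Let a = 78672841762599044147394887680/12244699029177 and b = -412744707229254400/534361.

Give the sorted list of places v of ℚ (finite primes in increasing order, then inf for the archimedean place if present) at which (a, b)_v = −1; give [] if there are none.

[11, 17]

Mod squares: a ≡ 935, b ≡ -91. Check v ∈ {∞, 2, 3, 5, 7, 11, 13, 17, 19, 29, 43}.
v=7: a=7^6·(≡4), b=7^3·(≡2) mod 7; (4|7)=+1, (2|7)=+1; (−1)^{6·3·3}·(+1)^3·(+1)^6 = +1.
v=13: a=13^4·(≡10), b=13^3·(≡8) mod 13; (10|13)=+1, (8|13)=-1; (−1)^{4·3·6}·(+1)^3·(-1)^4 = +1.
v=19: a=19^2·(≡5), b=19^0·(≡6) mod 19; (5|19)=+1, (6|19)=+1; (−1)^{2·0·9}·(+1)^0·(+1)^2 = +1.
v=29: a=29^6·(≡25), b=29^4·(≡22) mod 29; (25|29)=+1, (22|29)=+1; (−1)^{6·4·14}·(+1)^4·(+1)^6 = +1.
v=43: a=43^-4·(≡18), b=43^-2·(≡41) mod 43; (18|43)=-1, (41|43)=+1; (−1)^{-4·-2·21}·(-1)^-2·(+1)^-4 = +1.
v=17: a=17^-3·(≡4), b=17^-2·(≡12) mod 17; (4|17)=+1, (12|17)=-1; (−1)^{-3·-2·8}·(+1)^-2·(-1)^-3 = -1.
v=∞: 935 > 0 and -91 < 0  ⇒  (a,b)_∞ = +1.
v=3: a=3^-6·(≡2), b=3^0·(≡2) mod 3; (2|3)=-1, (2|3)=-1; (−1)^{-6·0·1}·(-1)^0·(-1)^-6 = +1.
v=5: a=5^1·(≡3), b=5^2·(≡4) mod 5; (3|5)=-1, (4|5)=+1; (−1)^{1·2·2}·(-1)^2·(+1)^1 = +1.
v=2: v_2(a)=14, v_2(b)=8; units ≡ 7, 5 (mod 8); ε·ε+αω+βω = 1·0+14·1+8·0 ≡ 0  ⇒  (a,b)_2 = +1.
v=11: a=11^3·(≡7), b=11^2·(≡10) mod 11; (7|11)=-1, (10|11)=-1; (−1)^{3·2·5}·(-1)^2·(-1)^3 = -1.
(935, -91 / ℚ) ramifies at {11, 17}: a division algebra.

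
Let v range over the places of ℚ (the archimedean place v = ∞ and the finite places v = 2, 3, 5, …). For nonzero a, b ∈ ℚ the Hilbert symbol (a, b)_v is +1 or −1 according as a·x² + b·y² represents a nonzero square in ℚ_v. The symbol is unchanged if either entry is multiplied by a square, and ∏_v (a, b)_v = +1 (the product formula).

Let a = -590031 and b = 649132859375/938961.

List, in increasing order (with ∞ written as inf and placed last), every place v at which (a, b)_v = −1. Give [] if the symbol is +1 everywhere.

Mod squares: a ≡ -39, b ≡ 143. Check v ∈ {∞, 2, 3, 5, 7, 11, 13, 17, 19, 41}.
v=∞: -39 < 0 and 143 > 0  ⇒  (a,b)_∞ = +1.
v=41: a=41^2·(≡18), b=41^0·(≡21) mod 41; (18|41)=+1, (21|41)=+1; (−1)^{2·0·20}·(+1)^0·(+1)^2 = +1.
v=13: a=13^1·(≡9), b=13^1·(≡2) mod 13; (9|13)=+1, (2|13)=-1; (−1)^{1·1·6}·(+1)^1·(-1)^1 = -1.
v=7: a=7^0·(≡6), b=7^4·(≡3) mod 7; (6|7)=-1, (3|7)=-1; (−1)^{0·4·3}·(-1)^4·(-1)^0 = +1.
v=11: a=11^0·(≡9), b=11^3·(≡8) mod 11; (9|11)=+1, (8|11)=-1; (−1)^{0·3·5}·(+1)^3·(-1)^0 = +1.
v=2: v_2(a)=0, v_2(b)=0; units ≡ 1, 7 (mod 8); ε·ε+αω+βω = 0·1+0·0+0·0 ≡ 0  ⇒  (a,b)_2 = +1.
v=3: a=3^3·(≡2), b=3^-2·(≡2) mod 3; (2|3)=-1, (2|3)=-1; (−1)^{3·-2·1}·(-1)^-2·(-1)^3 = -1.
v=5: a=5^0·(≡4), b=5^6·(≡3) mod 5; (4|5)=+1, (3|5)=-1; (−1)^{0·6·2}·(+1)^6·(-1)^0 = +1.
v=17: a=17^0·(≡5), b=17^-2·(≡5) mod 17; (5|17)=-1, (5|17)=-1; (−1)^{0·-2·8}·(-1)^-2·(-1)^0 = +1.
v=19: a=19^0·(≡14), b=19^-2·(≡14) mod 19; (14|19)=-1, (14|19)=-1; (−1)^{0·-2·9}·(-1)^-2·(-1)^0 = +1.
(-39, 143 / ℚ) ramifies at {3, 13}: a division algebra.

[3, 13]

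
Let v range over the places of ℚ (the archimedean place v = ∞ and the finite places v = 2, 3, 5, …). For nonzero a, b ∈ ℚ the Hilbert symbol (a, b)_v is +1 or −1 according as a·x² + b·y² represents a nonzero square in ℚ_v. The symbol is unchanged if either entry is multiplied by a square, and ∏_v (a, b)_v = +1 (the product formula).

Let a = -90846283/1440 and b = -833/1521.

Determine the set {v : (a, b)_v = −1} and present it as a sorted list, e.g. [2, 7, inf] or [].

(a, b) ≡ (-1870, -17) mod (ℚ^×)²; places V = {2, 3, 5, 7, 11, 13, 17, 41, ∞}.
(a,b)_7: α=0, u≡5; β=2, v≡2 (mod 7); (5|7)=-1, (2|7)=+1; sign (−1)^0·-1^2·+1^0 = +1.
(a,b)_∞: sgn(-1870)=−, sgn(-17)=−, so -1.
(a,b)_13: α=0, u≡7; β=-2, v≡10 (mod 13); (7|13)=-1, (10|13)=+1; sign (−1)^0·-1^-2·+1^0 = +1.
(a,b)_5: α=-1, u≡4; β=0, v≡2 (mod 5); (4|5)=+1, (2|5)=-1; sign (−1)^0·+1^0·-1^-1 = -1.
(a,b)_11: α=1, u≡8; β=0, v≡1 (mod 11); (8|11)=-1, (1|11)=+1; sign (−1)^0·-1^0·+1^1 = +1.
(a,b)_2: α=-5, β=0; u≡1, v≡7 (mod 8); ε(u)ε(v)=0·1, αω(v)=-5·0, βω(u)=0·0; sum ≡ 0  ⇒  +1.
(a,b)_41: α=2, u≡40; β=0, v≡7 (mod 41); (40|41)=+1, (7|41)=-1; sign (−1)^0·+1^0·-1^2 = +1.
(a,b)_3: α=-2, u≡2; β=-2, v≡1 (mod 3); (2|3)=-1, (1|3)=+1; sign (−1)^0·-1^-2·+1^-2 = +1.
(a,b)_17: α=3, u≡16; β=1, v≡13 (mod 17); (16|17)=+1, (13|17)=+1; sign (−1)^0·+1^1·+1^3 = +1.
Ram(-1870, -17) = {5, ∞}; no ℚ_5-point on the conic.

[5, inf]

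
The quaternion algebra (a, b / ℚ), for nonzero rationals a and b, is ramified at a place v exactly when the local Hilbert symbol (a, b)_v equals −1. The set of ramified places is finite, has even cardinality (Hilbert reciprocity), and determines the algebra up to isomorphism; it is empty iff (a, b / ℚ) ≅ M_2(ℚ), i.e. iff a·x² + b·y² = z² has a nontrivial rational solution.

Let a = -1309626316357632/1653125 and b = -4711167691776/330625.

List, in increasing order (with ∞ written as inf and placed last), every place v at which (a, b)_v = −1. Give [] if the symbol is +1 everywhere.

[2, inf]

(a, b) ≡ (-190, -19) mod (ℚ^×)²; places V = {2, 3, 5, 7, 13, 19, 23, ∞}.
(a,b)_3: α=4, u≡2; β=4, v≡2 (mod 3); (2|3)=-1, (2|3)=-1; sign (−1)^0·-1^4·-1^4 = +1.
(a,b)_7: α=4, u≡3; β=2, v≡1 (mod 7); (3|7)=-1, (1|7)=+1; sign (−1)^0·-1^2·+1^4 = +1.
(a,b)_19: α=1, u≡6; β=3, v≡14 (mod 19); (6|19)=+1, (14|19)=-1; sign (−1)^1·+1^3·-1^1 = +1.
(a,b)_5: α=-5, u≡2; β=-4, v≡1 (mod 5); (2|5)=-1, (1|5)=+1; sign (−1)^0·-1^-4·+1^-5 = +1.
(a,b)_23: α=-2, u≡22; β=-2, v≡4 (mod 23); (22|23)=-1, (4|23)=+1; sign (−1)^0·-1^-2·+1^-2 = +1.
(a,b)_13: α=2, u≡8; β=2, v≡2 (mod 13); (8|13)=-1, (2|13)=-1; sign (−1)^0·-1^2·-1^2 = +1.
(a,b)_2: α=21, β=10; u≡1, v≡5 (mod 8); ε(u)ε(v)=0·0, αω(v)=21·1, βω(u)=10·0; sum ≡ 1  ⇒  -1.
(a,b)_∞: sgn(-190)=−, sgn(-19)=−, so -1.
Ram(-190, -19) = {2, ∞}; no ℚ_2-point on the conic.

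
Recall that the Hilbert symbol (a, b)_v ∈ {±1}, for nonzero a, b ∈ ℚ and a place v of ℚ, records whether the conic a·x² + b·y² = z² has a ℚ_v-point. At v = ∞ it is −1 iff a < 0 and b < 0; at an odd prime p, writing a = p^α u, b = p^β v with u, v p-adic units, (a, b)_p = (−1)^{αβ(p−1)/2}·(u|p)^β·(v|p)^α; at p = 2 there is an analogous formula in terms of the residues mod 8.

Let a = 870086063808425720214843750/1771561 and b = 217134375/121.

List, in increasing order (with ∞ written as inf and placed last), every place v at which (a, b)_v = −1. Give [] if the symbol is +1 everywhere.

[2, 3, 5, 19, 23, 53]

(a, b) ≡ (20150070, 347415) mod (ℚ^×)²; places V = {2, 3, 5, 11, 19, 23, 29, 53, ∞}.
(a,b)_29: α=1, u≡17; β=0, v≡13 (mod 29); (17|29)=-1, (13|29)=+1; sign (−1)^0·-1^0·+1^1 = +1.
(a,b)_19: α=1, u≡5; β=1, v≡17 (mod 19); (5|19)=+1, (17|19)=+1; sign (−1)^1·+1^1·+1^1 = -1.
(a,b)_5: α=15, u≡4; β=5, v≡3 (mod 5); (4|5)=+1, (3|5)=-1; sign (−1)^0·+1^5·-1^15 = -1.
(a,b)_∞: sgn(20150070)=+, sgn(347415)=+, so +1.
(a,b)_53: α=3, u≡34; β=1, v≡16 (mod 53); (34|53)=-1, (16|53)=+1; sign (−1)^0·-1^1·+1^3 = -1.
(a,b)_11: α=-6, u≡8; β=-2, v≡7 (mod 11); (8|11)=-1, (7|11)=-1; sign (−1)^0·-1^-2·-1^-6 = +1.
(a,b)_2: α=1, β=0; u≡3, v≡7 (mod 8); ε(u)ε(v)=1·1, αω(v)=1·0, βω(u)=0·1; sum ≡ 1  ⇒  -1.
(a,b)_3: α=3, u≡2; β=1, v≡2 (mod 3); (2|3)=-1, (2|3)=-1; sign (−1)^1·-1^1·-1^3 = -1.
(a,b)_23: α=5, u≡21; β=1, v≡19 (mod 23); (21|23)=-1, (19|23)=-1; sign (−1)^1·-1^1·-1^5 = -1.
Ram(20150070, 347415) = {2, 3, 5, 19, 23, 53}; no ℚ_2-point on the conic.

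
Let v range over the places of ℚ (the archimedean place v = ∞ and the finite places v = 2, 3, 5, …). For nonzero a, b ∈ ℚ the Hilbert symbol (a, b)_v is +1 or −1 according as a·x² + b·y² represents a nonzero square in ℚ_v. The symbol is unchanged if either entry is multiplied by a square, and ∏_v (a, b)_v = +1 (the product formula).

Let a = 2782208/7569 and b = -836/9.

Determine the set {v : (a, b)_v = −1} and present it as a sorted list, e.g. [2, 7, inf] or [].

[11, 19]

Mod squares: a ≡ 2717, b ≡ -209. Check v ∈ {∞, 2, 3, 11, 13, 19, 29}.
v=13: a=13^1·(≡12), b=13^0·(≡1) mod 13; (12|13)=+1, (1|13)=+1; (−1)^{1·0·6}·(+1)^0·(+1)^1 = +1.
v=2: v_2(a)=10, v_2(b)=2; units ≡ 5, 7 (mod 8); ε·ε+αω+βω = 0·1+10·0+2·1 ≡ 0  ⇒  (a,b)_2 = +1.
v=29: a=29^-2·(≡20), b=29^0·(≡7) mod 29; (20|29)=+1, (7|29)=+1; (−1)^{-2·0·14}·(+1)^0·(+1)^-2 = +1.
v=19: a=19^1·(≡8), b=19^1·(≡12) mod 19; (8|19)=-1, (12|19)=-1; (−1)^{1·1·9}·(-1)^1·(-1)^1 = -1.
v=11: a=11^1·(≡5), b=11^1·(≡5) mod 11; (5|11)=+1, (5|11)=+1; (−1)^{1·1·5}·(+1)^1·(+1)^1 = -1.
v=∞: 2717 > 0 and -209 < 0  ⇒  (a,b)_∞ = +1.
v=3: a=3^-2·(≡2), b=3^-2·(≡1) mod 3; (2|3)=-1, (1|3)=+1; (−1)^{-2·-2·1}·(-1)^-2·(+1)^-2 = +1.
|Ram(2717, -209)| = 2, even; anisotropic at {11, 19}.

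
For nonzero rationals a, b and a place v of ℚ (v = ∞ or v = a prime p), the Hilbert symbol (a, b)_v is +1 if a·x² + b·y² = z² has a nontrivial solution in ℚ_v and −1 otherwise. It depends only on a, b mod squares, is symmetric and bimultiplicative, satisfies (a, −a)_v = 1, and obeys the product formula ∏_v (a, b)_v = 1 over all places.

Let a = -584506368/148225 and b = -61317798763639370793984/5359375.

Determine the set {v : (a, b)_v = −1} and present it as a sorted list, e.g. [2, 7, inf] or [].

[31, inf]

Mod squares: a ≡ -87, b ≡ -8463. Check v ∈ {∞, 2, 3, 5, 7, 11, 13, 29, 31}.
v=∞: -87 < 0 and -8463 < 0  ⇒  (a,b)_∞ = -1.
v=5: a=5^-2·(≡3), b=5^-6·(≡2) mod 5; (3|5)=-1, (2|5)=-1; (−1)^{-2·-6·2}·(-1)^-6·(-1)^-2 = +1.
v=29: a=29^1·(≡12), b=29^4·(≡5) mod 29; (12|29)=-1, (5|29)=+1; (−1)^{1·4·14}·(-1)^4·(+1)^1 = +1.
v=2: v_2(a)=10, v_2(b)=10; units ≡ 1, 1 (mod 8); ε·ε+αω+βω = 0·0+10·0+10·0 ≡ 0  ⇒  (a,b)_2 = +1.
v=13: a=13^0·(≡4), b=13^1·(≡12) mod 13; (4|13)=+1, (12|13)=+1; (−1)^{0·1·6}·(+1)^1·(+1)^0 = +1.
v=11: a=11^-2·(≡4), b=11^4·(≡10) mod 11; (4|11)=+1, (10|11)=-1; (−1)^{-2·4·5}·(+1)^4·(-1)^-2 = +1.
v=3: a=3^9·(≡1), b=3^15·(≡2) mod 3; (1|3)=+1, (2|3)=-1; (−1)^{9·15·1}·(+1)^15·(-1)^9 = +1.
v=7: a=7^-2·(≡2), b=7^-3·(≡4) mod 7; (2|7)=+1, (4|7)=+1; (−1)^{-2·-3·3}·(+1)^-3·(+1)^-2 = +1.
v=31: a=31^0·(≡13), b=31^1·(≡6) mod 31; (13|31)=-1, (6|31)=-1; (−1)^{0·1·15}·(-1)^1·(-1)^0 = -1.
|Ram(-87, -8463)| = 2, even; anisotropic at {31, ∞}.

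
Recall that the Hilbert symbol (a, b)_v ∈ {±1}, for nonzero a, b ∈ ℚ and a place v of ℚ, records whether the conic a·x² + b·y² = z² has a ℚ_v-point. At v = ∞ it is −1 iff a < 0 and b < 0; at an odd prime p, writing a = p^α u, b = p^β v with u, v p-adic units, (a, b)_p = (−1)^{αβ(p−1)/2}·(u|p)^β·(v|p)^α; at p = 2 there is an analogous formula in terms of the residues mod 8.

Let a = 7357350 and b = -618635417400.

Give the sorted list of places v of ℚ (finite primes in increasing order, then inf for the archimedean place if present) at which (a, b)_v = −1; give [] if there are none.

[2, 11]

(a, b) ≡ (6006, -14) mod (ℚ^×)²; places V = {2, 3, 5, 7, 11, 13, ∞}.
(a,b)_∞: sgn(6006)=+, sgn(-14)=−, so +1.
(a,b)_7: α=3, u≡2; β=5, v≡5 (mod 7); (2|7)=+1, (5|7)=-1; sign (−1)^1·+1^5·-1^3 = +1.
(a,b)_2: α=1, β=3; u≡3, v≡1 (mod 8); ε(u)ε(v)=1·0, αω(v)=1·0, βω(u)=3·1; sum ≡ 1  ⇒  -1.
(a,b)_5: α=2, u≡4; β=2, v≡4 (mod 5); (4|5)=+1, (4|5)=+1; sign (−1)^0·+1^2·+1^2 = +1.
(a,b)_13: α=1, u≡8; β=2, v≡9 (mod 13); (8|13)=-1, (9|13)=+1; sign (−1)^0·-1^2·+1^1 = +1.
(a,b)_3: α=1, u≡1; β=2, v≡1 (mod 3); (1|3)=+1, (1|3)=+1; sign (−1)^0·+1^2·+1^1 = +1.
(a,b)_11: α=1, u≡6; β=2, v≡6 (mod 11); (6|11)=-1, (6|11)=-1; sign (−1)^0·-1^2·-1^1 = -1.
Ram(6006, -14) = {2, 11}; no ℚ_2-point on the conic.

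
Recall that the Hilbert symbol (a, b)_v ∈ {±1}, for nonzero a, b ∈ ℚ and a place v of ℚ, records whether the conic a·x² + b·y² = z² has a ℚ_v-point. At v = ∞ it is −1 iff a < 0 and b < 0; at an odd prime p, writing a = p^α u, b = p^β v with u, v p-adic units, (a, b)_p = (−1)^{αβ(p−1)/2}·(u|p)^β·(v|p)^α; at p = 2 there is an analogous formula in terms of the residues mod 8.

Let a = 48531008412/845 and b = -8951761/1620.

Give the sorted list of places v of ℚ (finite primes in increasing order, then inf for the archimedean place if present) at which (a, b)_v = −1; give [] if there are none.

Mod squares: a ≡ 9246115, b ≡ -5405. Check v ∈ {∞, 2, 3, 5, 7, 13, 23, 37, 41, 47, 53}.
v=13: a=13^-2·(≡11), b=13^2·(≡4) mod 13; (11|13)=-1, (4|13)=+1; (−1)^{-2·2·6}·(-1)^2·(+1)^-2 = +1.
v=2: v_2(a)=2, v_2(b)=-2; units ≡ 3, 3 (mod 8); ε·ε+αω+βω = 1·1+2·1+-2·1 ≡ 1  ⇒  (a,b)_2 = -1.
v=41: a=41^1·(≡30), b=41^0·(≡30) mod 41; (30|41)=-1, (30|41)=-1; (−1)^{1·0·20}·(-1)^0·(-1)^1 = -1.
v=5: a=5^-1·(≡3), b=5^-1·(≡1) mod 5; (3|5)=-1, (1|5)=+1; (−1)^{-1·-1·2}·(-1)^-1·(+1)^-1 = -1.
v=∞: 9246115 > 0 and -5405 < 0  ⇒  (a,b)_∞ = +1.
v=23: a=23^1·(≡5), b=23^1·(≡16) mod 23; (5|23)=-1, (16|23)=+1; (−1)^{1·1·11}·(-1)^1·(+1)^1 = +1.
v=47: a=47^0·(≡44), b=47^1·(≡44) mod 47; (44|47)=-1, (44|47)=-1; (−1)^{0·1·23}·(-1)^1·(-1)^0 = -1.
v=3: a=3^8·(≡1), b=3^-4·(≡1) mod 3; (1|3)=+1, (1|3)=+1; (−1)^{8·-4·1}·(+1)^-4·(+1)^8 = +1.
v=7: a=7^0·(≡1), b=7^2·(≡6) mod 7; (1|7)=+1, (6|7)=-1; (−1)^{0·2·3}·(+1)^2·(-1)^0 = +1.
v=37: a=37^1·(≡27), b=37^0·(≡30) mod 37; (27|37)=+1, (30|37)=+1; (−1)^{1·0·18}·(+1)^0·(+1)^1 = +1.
v=53: a=53^1·(≡2), b=53^0·(≡28) mod 53; (2|53)=-1, (28|53)=+1; (−1)^{1·0·26}·(-1)^0·(+1)^1 = +1.
(9246115, -5405 / ℚ) ramifies at {2, 5, 41, 47}: a division algebra.

[2, 5, 41, 47]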